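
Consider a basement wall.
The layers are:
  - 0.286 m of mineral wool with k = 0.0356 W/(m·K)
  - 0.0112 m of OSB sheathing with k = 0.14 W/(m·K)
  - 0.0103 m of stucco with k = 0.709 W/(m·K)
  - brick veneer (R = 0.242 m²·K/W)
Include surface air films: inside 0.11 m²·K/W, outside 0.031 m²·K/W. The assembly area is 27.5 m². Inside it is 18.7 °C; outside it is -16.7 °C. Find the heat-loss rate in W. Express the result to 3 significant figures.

114 W

0.286/0.0356 = 8.034
0.0112/0.14 = 0.08
0.0103/0.709 = 0.01453
R_total = 0.11 + 8.034 + 0.08 + 0.01453 + 0.242 + 0.031 = 8.511 m²·K/W
Q = A·ΔT/R = 27.5 × (18.7 − (-16.7)) / 8.511 = 114.4 W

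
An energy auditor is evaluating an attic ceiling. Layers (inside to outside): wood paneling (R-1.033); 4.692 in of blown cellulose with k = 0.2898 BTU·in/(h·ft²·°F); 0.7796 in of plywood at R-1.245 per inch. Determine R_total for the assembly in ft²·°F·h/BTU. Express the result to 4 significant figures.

18.19 ft²·°F·h/BTU

4.692/0.2898 = 16.19
0.7796 × 1.245 = 0.9706
R_total = 1.033 + 16.19 + 0.9706 = 18.194 ft²·°F·h/BTU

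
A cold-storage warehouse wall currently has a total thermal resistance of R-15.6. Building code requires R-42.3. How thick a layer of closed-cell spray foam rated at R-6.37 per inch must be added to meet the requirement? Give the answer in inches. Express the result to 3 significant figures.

4.19 in

ΔR = 42.3 − 15.6 = 26.7 ft²·°F·h/BTU
L = ΔR / (R/in) = 26.7/6.37 = 4.192 in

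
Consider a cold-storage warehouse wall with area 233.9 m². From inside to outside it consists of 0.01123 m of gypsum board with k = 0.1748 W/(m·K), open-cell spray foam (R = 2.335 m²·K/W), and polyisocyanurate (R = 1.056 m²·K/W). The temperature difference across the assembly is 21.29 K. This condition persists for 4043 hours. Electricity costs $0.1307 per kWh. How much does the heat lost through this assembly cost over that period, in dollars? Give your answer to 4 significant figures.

0.01123/0.1748 = 0.064245
R_total = 0.064245 + 2.335 + 1.056 = 3.4552 m²·K/W
Q = 233.9 × 21.29 / 3.4552 = 1441.2 W
E = 1441.2 W × 4043 h / 1000 = 5826.8 kWh
Cost = 5826.8 × 0.1307 = $761.56

761.6 dollars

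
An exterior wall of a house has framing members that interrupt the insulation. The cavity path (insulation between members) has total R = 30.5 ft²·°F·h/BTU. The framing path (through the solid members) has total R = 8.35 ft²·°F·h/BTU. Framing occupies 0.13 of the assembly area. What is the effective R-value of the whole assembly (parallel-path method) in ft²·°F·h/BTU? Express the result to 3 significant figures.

U_eff = 0.87/30.5 + 0.13/8.35 = 0.02852 + 0.01557 = 0.04409
R_eff = 1/U_eff = 22.68 ft²·°F·h/BTU

22.7 ft²·°F·h/BTU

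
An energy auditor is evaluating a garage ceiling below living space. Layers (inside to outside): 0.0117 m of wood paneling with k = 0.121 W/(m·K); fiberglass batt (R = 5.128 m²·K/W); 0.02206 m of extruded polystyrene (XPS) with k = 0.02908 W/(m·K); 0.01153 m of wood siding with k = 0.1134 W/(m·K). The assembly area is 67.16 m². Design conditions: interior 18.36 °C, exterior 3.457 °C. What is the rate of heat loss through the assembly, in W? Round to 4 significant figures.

164.5 W

0.0117/0.121 = 0.096694
0.02206/0.02908 = 0.7586
0.01153/0.1134 = 0.10168
R_total = 0.096694 + 5.128 + 0.7586 + 0.10168 = 6.085 m²·K/W
Q = A·ΔT/R = 67.16 × (18.36 − 3.457) / 6.085 = 164.48 W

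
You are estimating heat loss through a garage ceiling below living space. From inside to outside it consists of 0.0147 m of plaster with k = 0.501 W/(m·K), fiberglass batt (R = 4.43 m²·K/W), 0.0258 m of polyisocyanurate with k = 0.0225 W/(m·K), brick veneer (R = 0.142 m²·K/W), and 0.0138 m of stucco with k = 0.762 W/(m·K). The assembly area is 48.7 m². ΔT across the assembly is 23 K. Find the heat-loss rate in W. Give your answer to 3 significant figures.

194 W

0.0147/0.501 = 0.02934
0.0258/0.0225 = 1.147
0.0138/0.762 = 0.01811
R_total = 0.02934 + 4.43 + 1.147 + 0.142 + 0.01811 = 5.766 m²·K/W
Q = A·ΔT/R = 48.7 × 23 / 5.766 = 194.3 W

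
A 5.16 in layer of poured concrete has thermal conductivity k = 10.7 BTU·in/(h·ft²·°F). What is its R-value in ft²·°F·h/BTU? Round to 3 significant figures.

0.482 ft²·°F·h/BTU

R = L/k = 5.16/10.7 = 0.4822 ft²·°F·h/BTU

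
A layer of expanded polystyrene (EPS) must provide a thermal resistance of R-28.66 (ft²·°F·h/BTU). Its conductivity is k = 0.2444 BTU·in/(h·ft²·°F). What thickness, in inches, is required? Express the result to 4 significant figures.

L = R × k = 28.66 × 0.2444 = 7.0045 in

7.005 in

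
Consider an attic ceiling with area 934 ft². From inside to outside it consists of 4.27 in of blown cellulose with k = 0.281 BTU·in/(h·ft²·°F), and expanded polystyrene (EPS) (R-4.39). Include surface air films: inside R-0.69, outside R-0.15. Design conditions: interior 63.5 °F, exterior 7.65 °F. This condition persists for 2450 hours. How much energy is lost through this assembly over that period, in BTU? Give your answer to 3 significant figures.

4.27/0.281 = 15.2
R_total = 0.69 + 15.2 + 4.39 + 0.15 = 20.43 ft²·°F·h/BTU
Q = 934 × (63.5 − 7.65) / 20.43 = 2554 BTU/h
E = 2554 × 2450 = 6257000 BTU

6260000 BTU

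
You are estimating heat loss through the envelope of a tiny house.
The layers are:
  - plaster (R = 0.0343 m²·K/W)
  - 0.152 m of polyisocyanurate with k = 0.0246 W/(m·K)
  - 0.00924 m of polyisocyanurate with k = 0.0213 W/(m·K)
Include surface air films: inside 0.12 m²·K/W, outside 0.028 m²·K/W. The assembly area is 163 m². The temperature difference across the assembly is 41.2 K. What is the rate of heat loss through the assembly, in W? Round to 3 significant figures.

0.152/0.0246 = 6.179
0.00924/0.0213 = 0.4338
R_total = 0.12 + 0.0343 + 6.179 + 0.4338 + 0.028 = 6.795 m²·K/W
Q = A·ΔT/R = 163 × 41.2 / 6.795 = 988.3 W

988 W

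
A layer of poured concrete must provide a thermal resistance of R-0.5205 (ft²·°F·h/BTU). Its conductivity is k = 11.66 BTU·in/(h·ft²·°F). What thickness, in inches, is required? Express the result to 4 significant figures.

6.069 in

L = R × k = 0.5205 × 11.66 = 6.069 in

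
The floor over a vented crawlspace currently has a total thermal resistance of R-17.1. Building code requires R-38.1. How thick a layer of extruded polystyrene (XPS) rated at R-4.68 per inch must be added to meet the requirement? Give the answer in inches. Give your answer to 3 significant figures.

4.49 in

ΔR = 38.1 − 17.1 = 21 ft²·°F·h/BTU
L = ΔR / (R/in) = 21/4.68 = 4.487 in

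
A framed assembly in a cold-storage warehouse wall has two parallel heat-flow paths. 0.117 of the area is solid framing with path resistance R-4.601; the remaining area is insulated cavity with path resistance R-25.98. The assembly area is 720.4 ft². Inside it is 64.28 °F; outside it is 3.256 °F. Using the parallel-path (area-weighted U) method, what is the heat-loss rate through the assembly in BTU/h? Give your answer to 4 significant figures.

U_eff = 0.883/25.98 + 0.117/4.601 = 0.033988 + 0.025429 = 0.059417
R_eff = 1/U_eff = 16.83 ft²·°F·h/BTU
Q = 720.4 × (64.28 − 3.256) / 16.83 = 2612.1 BTU/h

2612 BTU/h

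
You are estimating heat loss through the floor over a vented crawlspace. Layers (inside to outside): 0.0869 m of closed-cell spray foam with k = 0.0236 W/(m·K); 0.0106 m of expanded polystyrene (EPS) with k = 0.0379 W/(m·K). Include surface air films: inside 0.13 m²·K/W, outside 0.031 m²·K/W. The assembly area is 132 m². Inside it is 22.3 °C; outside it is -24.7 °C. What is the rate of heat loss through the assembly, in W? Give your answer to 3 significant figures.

0.0869/0.0236 = 3.682
0.0106/0.0379 = 0.2797
R_total = 0.13 + 3.682 + 0.2797 + 0.031 = 4.123 m²·K/W
Q = A·ΔT/R = 132 × (22.3 − (-24.7)) / 4.123 = 1505 W

1500 W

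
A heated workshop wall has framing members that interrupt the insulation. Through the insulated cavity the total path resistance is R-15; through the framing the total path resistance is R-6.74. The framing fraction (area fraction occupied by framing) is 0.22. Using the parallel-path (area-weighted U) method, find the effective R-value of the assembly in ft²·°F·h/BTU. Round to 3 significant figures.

U_eff = 0.78/15 + 0.22/6.74 = 0.052 + 0.03264 = 0.08464
R_eff = 1/U_eff = 11.81 ft²·°F·h/BTU

11.8 ft²·°F·h/BTU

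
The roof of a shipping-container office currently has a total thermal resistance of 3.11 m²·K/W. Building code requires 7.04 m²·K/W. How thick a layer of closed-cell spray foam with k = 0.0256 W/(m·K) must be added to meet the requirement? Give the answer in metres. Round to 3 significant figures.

ΔR = 7.04 − 3.11 = 3.93 m²·K/W
L = ΔR × k = 3.93 × 0.0256 = 0.1006 m

0.101 m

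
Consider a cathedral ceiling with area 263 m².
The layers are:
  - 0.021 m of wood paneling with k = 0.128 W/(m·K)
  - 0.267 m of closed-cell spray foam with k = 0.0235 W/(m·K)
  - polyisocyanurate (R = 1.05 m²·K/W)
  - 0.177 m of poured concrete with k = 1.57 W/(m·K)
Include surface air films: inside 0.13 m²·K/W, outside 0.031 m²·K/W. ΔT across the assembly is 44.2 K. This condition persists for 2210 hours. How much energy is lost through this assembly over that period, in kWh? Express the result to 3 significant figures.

2000 kWh

0.021/0.128 = 0.1641
0.267/0.0235 = 11.36
0.177/1.57 = 0.1127
R_total = 0.13 + 0.1641 + 11.36 + 1.05 + 0.1127 + 0.031 = 12.85 m²·K/W
Q = 263 × 44.2 / 12.85 = 904.7 W
E = 904.7 W × 2210 h / 1000 = 1999 kWh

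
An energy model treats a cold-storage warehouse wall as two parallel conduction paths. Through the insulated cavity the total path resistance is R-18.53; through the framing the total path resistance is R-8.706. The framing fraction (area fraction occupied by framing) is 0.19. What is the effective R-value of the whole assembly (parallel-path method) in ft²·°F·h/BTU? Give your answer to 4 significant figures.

U_eff = 0.81/18.53 + 0.19/8.706 = 0.043713 + 0.021824 = 0.065537
R_eff = 1/U_eff = 15.259 ft²·°F·h/BTU

15.26 ft²·°F·h/BTU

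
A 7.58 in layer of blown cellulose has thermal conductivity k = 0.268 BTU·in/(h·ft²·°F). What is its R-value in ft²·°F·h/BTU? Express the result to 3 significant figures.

R = L/k = 7.58/0.268 = 28.28 ft²·°F·h/BTU

28.3 ft²·°F·h/BTU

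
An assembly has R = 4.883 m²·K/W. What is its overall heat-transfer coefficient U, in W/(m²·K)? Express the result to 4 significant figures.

0.2048 W/(m²·K)

U = 1/R = 1/4.883 = 0.20479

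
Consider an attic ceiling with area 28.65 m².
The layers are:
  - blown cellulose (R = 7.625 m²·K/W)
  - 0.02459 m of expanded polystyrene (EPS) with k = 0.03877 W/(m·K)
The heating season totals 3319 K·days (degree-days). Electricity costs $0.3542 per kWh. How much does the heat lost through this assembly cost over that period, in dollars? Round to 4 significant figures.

0.02459/0.03877 = 0.63425
R_total = 7.625 + 0.63425 = 8.2593 m²·K/W
E = A × HDD × 24 / R / 1000 = 28.65 × 3319 × 24 / 8.2593 / 1000 = 276.31 kWh
Cost = 276.31 × 0.3542 = $97.87

97.87 dollars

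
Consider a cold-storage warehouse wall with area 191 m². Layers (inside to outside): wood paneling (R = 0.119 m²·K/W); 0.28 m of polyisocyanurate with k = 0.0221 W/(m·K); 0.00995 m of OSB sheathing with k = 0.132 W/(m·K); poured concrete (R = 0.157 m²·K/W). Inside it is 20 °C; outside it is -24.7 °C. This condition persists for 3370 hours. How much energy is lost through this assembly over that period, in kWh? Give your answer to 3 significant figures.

0.28/0.0221 = 12.67
0.00995/0.132 = 0.07538
R_total = 0.119 + 12.67 + 0.07538 + 0.157 = 13.02 m²·K/W
Q = 191 × (20 − (-24.7)) / 13.02 = 655.7 W
E = 655.7 W × 3370 h / 1000 = 2210 kWh

2210 kWh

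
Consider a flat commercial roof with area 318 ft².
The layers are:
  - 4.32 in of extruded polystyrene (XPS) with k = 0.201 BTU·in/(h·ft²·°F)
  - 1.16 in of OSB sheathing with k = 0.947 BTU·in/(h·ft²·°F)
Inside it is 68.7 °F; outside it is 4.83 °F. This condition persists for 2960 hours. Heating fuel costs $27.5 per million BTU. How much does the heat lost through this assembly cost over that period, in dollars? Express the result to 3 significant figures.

72.8 dollars

4.32/0.201 = 21.49
1.16/0.947 = 1.225
R_total = 21.49 + 1.225 = 22.72 ft²·°F·h/BTU
Q = 318 × (68.7 − 4.83) / 22.72 = 894.1 BTU/h
E = 894.1 × 2960 = 2646000 BTU
Cost = 2646000/10⁶ × 27.5 = $72.78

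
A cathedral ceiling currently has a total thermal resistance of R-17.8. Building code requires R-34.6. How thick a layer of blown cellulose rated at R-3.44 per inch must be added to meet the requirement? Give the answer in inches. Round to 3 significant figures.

ΔR = 34.6 − 17.8 = 16.8 ft²·°F·h/BTU
L = ΔR / (R/in) = 16.8/3.44 = 4.884 in

4.88 in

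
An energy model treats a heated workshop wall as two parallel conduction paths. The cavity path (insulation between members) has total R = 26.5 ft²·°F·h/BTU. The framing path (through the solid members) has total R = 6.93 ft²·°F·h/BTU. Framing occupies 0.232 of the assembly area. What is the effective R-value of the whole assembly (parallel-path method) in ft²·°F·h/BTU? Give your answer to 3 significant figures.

U_eff = 0.768/26.5 + 0.232/6.93 = 0.02898 + 0.03348 = 0.06246
R_eff = 1/U_eff = 16.01 ft²·°F·h/BTU

16.0 ft²·°F·h/BTU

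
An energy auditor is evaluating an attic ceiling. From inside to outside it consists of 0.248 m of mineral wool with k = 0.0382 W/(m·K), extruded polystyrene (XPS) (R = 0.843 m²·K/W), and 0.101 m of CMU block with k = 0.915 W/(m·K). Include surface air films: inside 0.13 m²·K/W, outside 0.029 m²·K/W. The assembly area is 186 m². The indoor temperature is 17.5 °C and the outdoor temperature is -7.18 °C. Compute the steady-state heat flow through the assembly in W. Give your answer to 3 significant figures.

604 W

0.248/0.0382 = 6.492
0.101/0.915 = 0.1104
R_total = 0.13 + 6.492 + 0.843 + 0.1104 + 0.029 = 7.605 m²·K/W
Q = A·ΔT/R = 186 × (17.5 − (-7.18)) / 7.605 = 603.7 W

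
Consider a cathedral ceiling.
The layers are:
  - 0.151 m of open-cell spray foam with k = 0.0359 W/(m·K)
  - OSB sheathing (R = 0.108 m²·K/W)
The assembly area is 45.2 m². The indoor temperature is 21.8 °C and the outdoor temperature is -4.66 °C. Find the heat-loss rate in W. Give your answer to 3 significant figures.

277 W

0.151/0.0359 = 4.206
R_total = 4.206 + 0.108 = 4.314 m²·K/W
Q = A·ΔT/R = 45.2 × (21.8 − (-4.66)) / 4.314 = 277.2 W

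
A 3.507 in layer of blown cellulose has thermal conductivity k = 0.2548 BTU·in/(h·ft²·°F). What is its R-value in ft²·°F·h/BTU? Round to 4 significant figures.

13.76 ft²·°F·h/BTU

R = L/k = 3.507/0.2548 = 13.764 ft²·°F·h/BTU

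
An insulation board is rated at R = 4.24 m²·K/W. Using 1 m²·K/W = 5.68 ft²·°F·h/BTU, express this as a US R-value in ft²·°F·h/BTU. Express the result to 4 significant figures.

24.08 ft²·°F·h/BTU

R_US = 4.24 × 5.68 = 24.083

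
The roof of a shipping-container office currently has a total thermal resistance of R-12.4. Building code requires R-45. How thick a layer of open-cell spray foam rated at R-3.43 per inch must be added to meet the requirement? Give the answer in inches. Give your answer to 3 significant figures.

ΔR = 45 − 12.4 = 32.6 ft²·°F·h/BTU
L = ΔR / (R/in) = 32.6/3.43 = 9.504 in

9.50 in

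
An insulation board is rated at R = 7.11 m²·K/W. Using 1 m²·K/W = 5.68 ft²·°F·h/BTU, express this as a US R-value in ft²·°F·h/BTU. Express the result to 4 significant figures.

R_US = 7.11 × 5.68 = 40.385

40.38 ft²·°F·h/BTU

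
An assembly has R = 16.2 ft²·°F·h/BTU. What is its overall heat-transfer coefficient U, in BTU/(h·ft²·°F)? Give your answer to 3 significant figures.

U = 1/R = 1/16.2 = 0.06173

0.0617 BTU/(h·ft²·°F)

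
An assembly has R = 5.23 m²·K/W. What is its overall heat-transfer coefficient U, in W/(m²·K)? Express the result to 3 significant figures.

U = 1/R = 1/5.23 = 0.1912

0.191 W/(m²·K)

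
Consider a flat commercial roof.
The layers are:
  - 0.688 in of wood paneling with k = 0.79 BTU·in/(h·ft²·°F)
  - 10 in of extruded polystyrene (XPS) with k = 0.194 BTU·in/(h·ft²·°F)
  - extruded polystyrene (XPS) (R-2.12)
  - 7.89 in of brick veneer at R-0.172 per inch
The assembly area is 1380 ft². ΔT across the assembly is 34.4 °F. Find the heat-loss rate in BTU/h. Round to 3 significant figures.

849 BTU/h

0.688/0.79 = 0.8709
10/0.194 = 51.55
7.89 × 0.172 = 1.357
R_total = 0.8709 + 51.55 + 2.12 + 1.357 = 55.89 ft²·°F·h/BTU
Q = A·ΔT/R = 1380 × 34.4 / 55.89 = 849.3 BTU/h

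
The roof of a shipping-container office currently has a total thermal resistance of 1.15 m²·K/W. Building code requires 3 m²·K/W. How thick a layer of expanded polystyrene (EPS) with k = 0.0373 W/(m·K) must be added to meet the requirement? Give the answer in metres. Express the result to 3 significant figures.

0.0690 m

ΔR = 3 − 1.15 = 1.85 m²·K/W
L = ΔR × k = 1.85 × 0.0373 = 0.069 m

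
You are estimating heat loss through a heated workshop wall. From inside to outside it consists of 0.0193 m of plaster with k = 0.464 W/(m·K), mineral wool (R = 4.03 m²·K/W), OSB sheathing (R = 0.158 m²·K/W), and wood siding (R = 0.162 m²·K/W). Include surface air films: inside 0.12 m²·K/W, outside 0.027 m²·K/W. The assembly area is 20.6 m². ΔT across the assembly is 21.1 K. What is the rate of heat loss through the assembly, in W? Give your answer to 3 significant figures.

95.8 W

0.0193/0.464 = 0.04159
R_total = 0.12 + 0.04159 + 4.03 + 0.158 + 0.162 + 0.027 = 4.539 m²·K/W
Q = A·ΔT/R = 20.6 × 21.1 / 4.539 = 95.77 W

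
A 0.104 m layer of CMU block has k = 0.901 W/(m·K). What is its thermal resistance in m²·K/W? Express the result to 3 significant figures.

R = L/k = 0.104/0.901 = 0.1154 m²·K/W

0.115 m²·K/W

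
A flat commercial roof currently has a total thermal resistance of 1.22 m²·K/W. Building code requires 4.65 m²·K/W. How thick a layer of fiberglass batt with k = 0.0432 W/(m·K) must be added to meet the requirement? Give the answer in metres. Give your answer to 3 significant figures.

ΔR = 4.65 − 1.22 = 3.43 m²·K/W
L = ΔR × k = 3.43 × 0.0432 = 0.1482 m

0.148 m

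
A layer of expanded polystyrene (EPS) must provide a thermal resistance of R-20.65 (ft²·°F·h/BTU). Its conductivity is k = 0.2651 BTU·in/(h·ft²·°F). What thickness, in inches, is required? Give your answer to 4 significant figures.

L = R × k = 20.65 × 0.2651 = 5.4743 in

5.474 in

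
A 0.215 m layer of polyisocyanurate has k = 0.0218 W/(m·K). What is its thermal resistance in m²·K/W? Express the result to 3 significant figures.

R = L/k = 0.215/0.0218 = 9.862 m²·K/W

9.86 m²·K/W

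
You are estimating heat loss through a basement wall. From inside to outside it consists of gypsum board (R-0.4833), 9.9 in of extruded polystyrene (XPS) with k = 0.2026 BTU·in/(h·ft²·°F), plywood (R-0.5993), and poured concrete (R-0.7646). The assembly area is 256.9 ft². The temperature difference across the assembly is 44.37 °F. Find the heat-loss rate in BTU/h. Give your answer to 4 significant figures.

224.8 BTU/h

9.9/0.2026 = 48.865
R_total = 0.4833 + 48.865 + 0.5993 + 0.7646 = 50.712 ft²·°F·h/BTU
Q = A·ΔT/R = 256.9 × 44.37 / 50.712 = 224.77 BTU/h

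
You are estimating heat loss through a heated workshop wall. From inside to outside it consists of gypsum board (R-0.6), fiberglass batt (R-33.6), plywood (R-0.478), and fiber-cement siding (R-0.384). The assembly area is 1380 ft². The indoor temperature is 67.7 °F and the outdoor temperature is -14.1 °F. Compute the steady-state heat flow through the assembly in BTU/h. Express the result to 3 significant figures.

3220 BTU/h

R_total = 0.6 + 33.6 + 0.478 + 0.384 = 35.06 ft²·°F·h/BTU
Q = A·ΔT/R = 1380 × (67.7 − (-14.1)) / 35.06 = 3220 BTU/h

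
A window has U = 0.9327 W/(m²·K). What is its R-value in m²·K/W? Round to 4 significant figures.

1.072 m²·K/W

R = 1/U = 1/0.9327 = 1.0722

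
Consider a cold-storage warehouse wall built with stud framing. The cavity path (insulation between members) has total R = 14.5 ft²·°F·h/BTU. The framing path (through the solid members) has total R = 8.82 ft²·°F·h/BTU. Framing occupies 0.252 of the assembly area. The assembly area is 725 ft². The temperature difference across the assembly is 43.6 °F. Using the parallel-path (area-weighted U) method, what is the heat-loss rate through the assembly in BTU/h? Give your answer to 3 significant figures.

2530 BTU/h

U_eff = 0.748/14.5 + 0.252/8.82 = 0.05159 + 0.02857 = 0.08016
R_eff = 1/U_eff = 12.48 ft²·°F·h/BTU
Q = 725 × 43.6 / 12.48 = 2534 BTU/h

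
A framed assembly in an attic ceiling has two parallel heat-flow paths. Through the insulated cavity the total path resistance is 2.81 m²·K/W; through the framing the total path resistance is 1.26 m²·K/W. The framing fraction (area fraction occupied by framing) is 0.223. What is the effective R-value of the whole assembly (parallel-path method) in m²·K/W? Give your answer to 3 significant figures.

U_eff = 0.777/2.81 + 0.223/1.26 = 0.2765 + 0.177 = 0.4535
R_eff = 1/U_eff = 2.205 m²·K/W

2.21 m²·K/W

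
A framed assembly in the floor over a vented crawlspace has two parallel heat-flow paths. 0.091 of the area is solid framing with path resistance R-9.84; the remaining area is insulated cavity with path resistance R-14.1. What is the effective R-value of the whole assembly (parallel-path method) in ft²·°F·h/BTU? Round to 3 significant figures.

U_eff = 0.909/14.1 + 0.091/9.84 = 0.06447 + 0.009248 = 0.07372
R_eff = 1/U_eff = 13.57 ft²·°F·h/BTU

13.6 ft²·°F·h/BTU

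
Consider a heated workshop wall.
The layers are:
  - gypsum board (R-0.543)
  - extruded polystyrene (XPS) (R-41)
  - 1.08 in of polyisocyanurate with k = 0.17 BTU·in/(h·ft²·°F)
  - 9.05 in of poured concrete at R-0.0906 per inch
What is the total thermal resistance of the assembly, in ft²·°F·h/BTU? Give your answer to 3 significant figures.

48.7 ft²·°F·h/BTU

1.08/0.17 = 6.353
9.05 × 0.0906 = 0.8199
R_total = 0.543 + 41 + 6.353 + 0.8199 = 48.72 ft²·°F·h/BTU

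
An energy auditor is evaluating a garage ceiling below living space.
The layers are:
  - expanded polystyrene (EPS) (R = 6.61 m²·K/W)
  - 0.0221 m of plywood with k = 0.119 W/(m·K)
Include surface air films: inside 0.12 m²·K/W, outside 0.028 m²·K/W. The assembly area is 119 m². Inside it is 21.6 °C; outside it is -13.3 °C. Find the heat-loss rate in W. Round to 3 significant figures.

598 W

0.0221/0.119 = 0.1857
R_total = 0.12 + 6.61 + 0.1857 + 0.028 = 6.944 m²·K/W
Q = A·ΔT/R = 119 × (21.6 − (-13.3)) / 6.944 = 598.1 W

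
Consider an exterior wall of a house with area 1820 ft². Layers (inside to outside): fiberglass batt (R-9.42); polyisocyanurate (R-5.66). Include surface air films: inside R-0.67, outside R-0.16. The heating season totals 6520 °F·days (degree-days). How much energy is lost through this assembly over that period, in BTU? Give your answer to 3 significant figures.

17900000 BTU

R_total = 0.67 + 9.42 + 5.66 + 0.16 = 15.91 ft²·°F·h/BTU
E = A × HDD × 24 / R = 1820 × 6520 × 24 / 15.91 = 17900000 BTU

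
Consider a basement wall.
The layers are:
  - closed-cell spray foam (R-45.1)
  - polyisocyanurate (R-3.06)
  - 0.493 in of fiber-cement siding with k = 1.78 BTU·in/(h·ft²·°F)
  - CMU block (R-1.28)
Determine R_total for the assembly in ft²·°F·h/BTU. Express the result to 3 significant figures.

0.493/1.78 = 0.277
R_total = 45.1 + 3.06 + 0.277 + 1.28 = 49.72 ft²·°F·h/BTU

49.7 ft²·°F·h/BTU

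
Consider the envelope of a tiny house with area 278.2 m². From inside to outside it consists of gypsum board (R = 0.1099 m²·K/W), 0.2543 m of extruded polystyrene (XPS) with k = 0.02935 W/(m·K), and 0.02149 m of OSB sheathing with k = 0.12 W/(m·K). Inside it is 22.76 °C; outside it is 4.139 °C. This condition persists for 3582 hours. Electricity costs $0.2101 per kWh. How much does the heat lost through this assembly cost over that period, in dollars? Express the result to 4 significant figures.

435.4 dollars

0.2543/0.02935 = 8.6644
0.02149/0.12 = 0.17908
R_total = 0.1099 + 8.6644 + 0.17908 = 8.9534 m²·K/W
Q = 278.2 × (22.76 − 4.139) / 8.9534 = 578.59 W
E = 578.59 W × 3582 h / 1000 = 2072.5 kWh
Cost = 2072.5 × 0.2101 = $435.44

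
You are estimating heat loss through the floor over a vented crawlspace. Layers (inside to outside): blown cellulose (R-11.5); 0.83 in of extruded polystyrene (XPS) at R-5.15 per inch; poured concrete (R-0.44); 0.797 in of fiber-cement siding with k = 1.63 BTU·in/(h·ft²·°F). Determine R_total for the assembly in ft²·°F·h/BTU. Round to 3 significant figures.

0.83 × 5.15 = 4.274
0.797/1.63 = 0.489
R_total = 11.5 + 4.274 + 0.44 + 0.489 = 16.7 ft²·°F·h/BTU

16.7 ft²·°F·h/BTU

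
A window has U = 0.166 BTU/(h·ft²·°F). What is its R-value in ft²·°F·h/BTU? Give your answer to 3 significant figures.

R = 1/U = 1/0.166 = 6.024

6.02 ft²·°F·h/BTU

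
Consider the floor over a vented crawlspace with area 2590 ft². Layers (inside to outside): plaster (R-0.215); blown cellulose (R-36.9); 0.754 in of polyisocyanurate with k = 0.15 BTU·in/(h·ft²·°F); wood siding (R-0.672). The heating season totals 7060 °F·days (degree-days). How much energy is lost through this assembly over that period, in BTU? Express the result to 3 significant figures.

10300000 BTU

0.754/0.15 = 5.027
R_total = 0.215 + 36.9 + 5.027 + 0.672 = 42.81 ft²·°F·h/BTU
E = A × HDD × 24 / R = 2590 × 7060 × 24 / 42.81 = 10250000 BTU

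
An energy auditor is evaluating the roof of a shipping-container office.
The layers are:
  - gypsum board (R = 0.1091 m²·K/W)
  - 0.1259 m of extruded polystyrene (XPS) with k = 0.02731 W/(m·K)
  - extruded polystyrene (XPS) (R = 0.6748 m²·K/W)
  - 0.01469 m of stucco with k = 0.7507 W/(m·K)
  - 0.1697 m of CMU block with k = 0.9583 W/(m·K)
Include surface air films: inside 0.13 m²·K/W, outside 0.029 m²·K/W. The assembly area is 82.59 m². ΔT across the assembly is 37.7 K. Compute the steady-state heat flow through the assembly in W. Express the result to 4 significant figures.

0.1259/0.02731 = 4.61
0.01469/0.7507 = 0.019568
0.1697/0.9583 = 0.17708
R_total = 0.13 + 0.1091 + 4.61 + 0.6748 + 0.019568 + 0.17708 + 0.029 = 5.7496 m²·K/W
Q = A·ΔT/R = 82.59 × 37.7 / 5.7496 = 541.54 W

541.5 W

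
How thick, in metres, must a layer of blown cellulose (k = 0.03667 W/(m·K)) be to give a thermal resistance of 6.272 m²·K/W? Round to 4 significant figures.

0.2300 m

L = R·k = 6.272 × 0.03667 = 0.22999 m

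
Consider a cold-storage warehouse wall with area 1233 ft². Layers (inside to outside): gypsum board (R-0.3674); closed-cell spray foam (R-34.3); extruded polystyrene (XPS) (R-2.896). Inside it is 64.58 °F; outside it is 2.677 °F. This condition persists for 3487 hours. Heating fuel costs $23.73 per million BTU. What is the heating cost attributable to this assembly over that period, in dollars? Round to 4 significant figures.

R_total = 0.3674 + 34.3 + 2.896 = 37.563 ft²·°F·h/BTU
Q = 1233 × (64.58 − 2.677) / 37.563 = 2031.9 BTU/h
E = 2031.9 × 3487 = 7085400 BTU
Cost = 7085400/10⁶ × 23.73 = $168.14

168.1 dollars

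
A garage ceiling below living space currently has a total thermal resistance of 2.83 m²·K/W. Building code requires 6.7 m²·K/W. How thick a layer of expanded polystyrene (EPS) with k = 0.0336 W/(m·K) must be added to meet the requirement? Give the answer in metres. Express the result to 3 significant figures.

0.130 m

ΔR = 6.7 − 2.83 = 3.87 m²·K/W
L = ΔR × k = 3.87 × 0.0336 = 0.13 m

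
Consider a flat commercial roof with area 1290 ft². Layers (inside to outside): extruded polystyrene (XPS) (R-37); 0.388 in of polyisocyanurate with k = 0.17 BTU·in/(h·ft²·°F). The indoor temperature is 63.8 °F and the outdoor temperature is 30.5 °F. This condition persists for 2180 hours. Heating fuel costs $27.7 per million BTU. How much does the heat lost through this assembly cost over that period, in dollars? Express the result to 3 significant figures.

66.0 dollars

0.388/0.17 = 2.282
R_total = 37 + 2.282 = 39.28 ft²·°F·h/BTU
Q = 1290 × (63.8 − 30.5) / 39.28 = 1094 BTU/h
E = 1094 × 2180 = 2384000 BTU
Cost = 2384000/10⁶ × 27.7 = $66.03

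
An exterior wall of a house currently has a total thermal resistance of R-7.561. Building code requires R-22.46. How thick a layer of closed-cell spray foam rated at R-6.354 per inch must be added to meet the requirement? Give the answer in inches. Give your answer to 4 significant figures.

ΔR = 22.46 − 7.561 = 14.899 ft²·°F·h/BTU
L = ΔR / (R/in) = 14.899/6.354 = 2.3448 in

2.345 in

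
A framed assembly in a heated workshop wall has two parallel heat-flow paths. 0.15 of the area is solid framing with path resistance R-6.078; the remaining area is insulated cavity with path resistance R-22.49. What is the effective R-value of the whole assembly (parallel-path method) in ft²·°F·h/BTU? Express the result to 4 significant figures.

U_eff = 0.85/22.49 + 0.15/6.078 = 0.037795 + 0.024679 = 0.062474
R_eff = 1/U_eff = 16.007 ft²·°F·h/BTU

16.01 ft²·°F·h/BTU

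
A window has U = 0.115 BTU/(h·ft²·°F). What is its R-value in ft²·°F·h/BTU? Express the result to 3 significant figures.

8.70 ft²·°F·h/BTU

R = 1/U = 1/0.115 = 8.696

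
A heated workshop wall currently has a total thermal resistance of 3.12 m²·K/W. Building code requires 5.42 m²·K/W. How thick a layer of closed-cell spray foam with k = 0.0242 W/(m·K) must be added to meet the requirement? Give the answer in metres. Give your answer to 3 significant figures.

0.0557 m

ΔR = 5.42 − 3.12 = 2.3 m²·K/W
L = ΔR × k = 2.3 × 0.0242 = 0.05566 m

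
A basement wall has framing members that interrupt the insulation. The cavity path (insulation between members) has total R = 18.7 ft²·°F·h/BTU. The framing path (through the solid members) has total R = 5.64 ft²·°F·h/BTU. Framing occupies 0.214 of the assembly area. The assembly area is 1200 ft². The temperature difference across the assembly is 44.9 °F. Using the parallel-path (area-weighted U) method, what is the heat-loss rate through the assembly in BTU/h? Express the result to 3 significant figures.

4310 BTU/h

U_eff = 0.786/18.7 + 0.214/5.64 = 0.04203 + 0.03794 = 0.07998
R_eff = 1/U_eff = 12.5 ft²·°F·h/BTU
Q = 1200 × 44.9 / 12.5 = 4309 BTU/h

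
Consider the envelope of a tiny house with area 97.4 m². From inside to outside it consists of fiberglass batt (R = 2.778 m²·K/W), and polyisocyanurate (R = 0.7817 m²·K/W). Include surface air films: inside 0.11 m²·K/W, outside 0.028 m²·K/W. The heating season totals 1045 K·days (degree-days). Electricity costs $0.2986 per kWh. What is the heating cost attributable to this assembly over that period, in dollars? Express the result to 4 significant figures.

R_total = 0.11 + 2.778 + 0.7817 + 0.028 = 3.6977 m²·K/W
E = A × HDD × 24 / R / 1000 = 97.4 × 1045 × 24 / 3.6977 / 1000 = 660.62 kWh
Cost = 660.62 × 0.2986 = $197.26

197.3 dollars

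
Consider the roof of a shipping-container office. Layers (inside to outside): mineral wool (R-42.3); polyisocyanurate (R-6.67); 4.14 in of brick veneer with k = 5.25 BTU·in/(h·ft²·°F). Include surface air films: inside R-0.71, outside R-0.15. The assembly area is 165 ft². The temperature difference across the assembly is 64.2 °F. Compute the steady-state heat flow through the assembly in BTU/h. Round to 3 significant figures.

209 BTU/h

4.14/5.25 = 0.7886
R_total = 0.71 + 42.3 + 6.67 + 0.7886 + 0.15 = 50.62 ft²·°F·h/BTU
Q = A·ΔT/R = 165 × 64.2 / 50.62 = 209.3 BTU/h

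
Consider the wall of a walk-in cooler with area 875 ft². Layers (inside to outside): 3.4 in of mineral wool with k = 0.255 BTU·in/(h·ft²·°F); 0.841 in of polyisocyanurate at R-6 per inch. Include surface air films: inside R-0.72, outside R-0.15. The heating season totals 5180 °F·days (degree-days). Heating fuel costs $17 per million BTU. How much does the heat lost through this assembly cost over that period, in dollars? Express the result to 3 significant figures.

3.4/0.255 = 13.33
0.841 × 6 = 5.046
R_total = 0.72 + 13.33 + 5.046 + 0.15 = 19.25 ft²·°F·h/BTU
E = A × HDD × 24 / R = 875 × 5180 × 24 / 19.25 = 5651000 BTU
Cost = 5651000/10⁶ × 17 = $96.07

96.1 dollars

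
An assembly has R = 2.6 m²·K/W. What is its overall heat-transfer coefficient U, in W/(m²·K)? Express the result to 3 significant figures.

0.385 W/(m²·K)

U = 1/R = 1/2.6 = 0.3846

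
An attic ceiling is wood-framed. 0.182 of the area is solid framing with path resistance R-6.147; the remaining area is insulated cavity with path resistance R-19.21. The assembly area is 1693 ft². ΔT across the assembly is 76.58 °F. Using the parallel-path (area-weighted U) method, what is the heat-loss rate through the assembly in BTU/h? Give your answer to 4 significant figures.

U_eff = 0.818/19.21 + 0.182/6.147 = 0.042582 + 0.029608 = 0.07219
R_eff = 1/U_eff = 13.852 ft²·°F·h/BTU
Q = 1693 × 76.58 / 13.852 = 9359.4 BTU/h

9359 BTU/h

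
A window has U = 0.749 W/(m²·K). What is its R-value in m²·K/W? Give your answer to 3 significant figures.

1.34 m²·K/W

R = 1/U = 1/0.749 = 1.335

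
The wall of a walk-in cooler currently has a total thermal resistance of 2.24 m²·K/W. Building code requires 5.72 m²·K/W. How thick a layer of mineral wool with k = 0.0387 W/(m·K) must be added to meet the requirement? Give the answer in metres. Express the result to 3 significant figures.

0.135 m

ΔR = 5.72 − 2.24 = 3.48 m²·K/W
L = ΔR × k = 3.48 × 0.0387 = 0.1347 m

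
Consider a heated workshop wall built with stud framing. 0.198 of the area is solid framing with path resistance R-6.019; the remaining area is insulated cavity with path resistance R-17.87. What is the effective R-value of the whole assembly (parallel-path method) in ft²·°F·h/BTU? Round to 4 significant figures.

12.86 ft²·°F·h/BTU

U_eff = 0.802/17.87 + 0.198/6.019 = 0.04488 + 0.032896 = 0.077776
R_eff = 1/U_eff = 12.858 ft²·°F·h/BTU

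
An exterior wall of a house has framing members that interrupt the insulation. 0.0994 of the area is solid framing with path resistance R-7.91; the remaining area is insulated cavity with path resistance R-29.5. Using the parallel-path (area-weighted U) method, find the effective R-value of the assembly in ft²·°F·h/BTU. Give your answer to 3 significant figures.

U_eff = 0.9006/29.5 + 0.0994/7.91 = 0.03053 + 0.01257 = 0.0431
R_eff = 1/U_eff = 23.2 ft²·°F·h/BTU

23.2 ft²·°F·h/BTU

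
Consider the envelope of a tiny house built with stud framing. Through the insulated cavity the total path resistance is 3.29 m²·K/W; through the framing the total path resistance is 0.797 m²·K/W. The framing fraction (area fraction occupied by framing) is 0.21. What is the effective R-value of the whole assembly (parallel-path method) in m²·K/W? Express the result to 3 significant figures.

1.99 m²·K/W

U_eff = 0.79/3.29 + 0.21/0.797 = 0.2401 + 0.2635 = 0.5036
R_eff = 1/U_eff = 1.986 m²·K/W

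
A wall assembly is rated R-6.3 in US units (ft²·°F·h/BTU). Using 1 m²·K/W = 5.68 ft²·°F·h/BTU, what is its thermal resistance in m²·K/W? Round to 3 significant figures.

1.11 m²·K/W

R_SI = 6.3/5.68 = 1.109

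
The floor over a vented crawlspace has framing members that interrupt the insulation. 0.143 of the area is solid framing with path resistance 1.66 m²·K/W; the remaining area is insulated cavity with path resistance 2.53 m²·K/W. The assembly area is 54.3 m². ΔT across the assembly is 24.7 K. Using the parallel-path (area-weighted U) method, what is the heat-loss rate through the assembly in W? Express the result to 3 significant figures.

U_eff = 0.857/2.53 + 0.143/1.66 = 0.3387 + 0.08614 = 0.4249
R_eff = 1/U_eff = 2.354 m²·K/W
Q = 54.3 × 24.7 / 2.354 = 569.9 W

570 W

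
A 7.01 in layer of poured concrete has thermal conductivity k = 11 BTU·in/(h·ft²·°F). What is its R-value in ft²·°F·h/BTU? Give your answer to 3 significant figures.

R = L/k = 7.01/11 = 0.6373 ft²·°F·h/BTU

0.637 ft²·°F·h/BTU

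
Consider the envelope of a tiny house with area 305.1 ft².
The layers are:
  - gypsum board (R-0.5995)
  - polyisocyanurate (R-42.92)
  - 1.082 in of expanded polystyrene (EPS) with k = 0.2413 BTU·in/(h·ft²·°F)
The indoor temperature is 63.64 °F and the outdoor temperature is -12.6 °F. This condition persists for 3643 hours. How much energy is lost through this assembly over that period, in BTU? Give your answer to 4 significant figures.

1.082/0.2413 = 4.484
R_total = 0.5995 + 42.92 + 4.484 = 48.004 ft²·°F·h/BTU
Q = 305.1 × (63.64 − (-12.6)) / 48.004 = 484.56 BTU/h
E = 484.56 × 3643 = 1765300 BTU

1765000 BTU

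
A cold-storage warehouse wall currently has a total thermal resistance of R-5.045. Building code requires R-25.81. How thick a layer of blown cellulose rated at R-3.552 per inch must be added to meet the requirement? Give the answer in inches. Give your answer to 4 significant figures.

5.846 in

ΔR = 25.81 − 5.045 = 20.765 ft²·°F·h/BTU
L = ΔR / (R/in) = 20.765/3.552 = 5.846 in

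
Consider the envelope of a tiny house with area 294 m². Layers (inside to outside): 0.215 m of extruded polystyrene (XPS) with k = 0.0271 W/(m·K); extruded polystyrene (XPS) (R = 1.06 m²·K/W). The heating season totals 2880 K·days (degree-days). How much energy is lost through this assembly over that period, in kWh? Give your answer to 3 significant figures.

2260 kWh

0.215/0.0271 = 7.934
R_total = 7.934 + 1.06 = 8.994 m²·K/W
E = A × HDD × 24 / R / 1000 = 294 × 2880 × 24 / 8.994 / 1000 = 2260 kWh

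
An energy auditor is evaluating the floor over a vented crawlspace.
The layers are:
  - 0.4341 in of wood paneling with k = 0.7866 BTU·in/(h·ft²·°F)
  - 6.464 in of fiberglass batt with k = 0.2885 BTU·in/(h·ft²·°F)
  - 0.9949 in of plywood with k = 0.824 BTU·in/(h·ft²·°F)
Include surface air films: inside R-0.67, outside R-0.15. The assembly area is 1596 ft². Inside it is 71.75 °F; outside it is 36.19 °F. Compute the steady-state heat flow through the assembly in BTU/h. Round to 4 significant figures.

2272 BTU/h

0.4341/0.7866 = 0.55187
6.464/0.2885 = 22.406
0.9949/0.824 = 1.2074
R_total = 0.67 + 0.55187 + 22.406 + 1.2074 + 0.15 = 24.985 ft²·°F·h/BTU
Q = A·ΔT/R = 1596 × (71.75 − 36.19) / 24.985 = 2271.5 BTU/h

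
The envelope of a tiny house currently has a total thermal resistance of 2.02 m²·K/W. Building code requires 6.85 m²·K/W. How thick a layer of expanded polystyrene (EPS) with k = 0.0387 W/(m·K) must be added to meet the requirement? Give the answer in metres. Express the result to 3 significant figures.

0.187 m

ΔR = 6.85 − 2.02 = 4.83 m²·K/W
L = ΔR × k = 4.83 × 0.0387 = 0.1869 m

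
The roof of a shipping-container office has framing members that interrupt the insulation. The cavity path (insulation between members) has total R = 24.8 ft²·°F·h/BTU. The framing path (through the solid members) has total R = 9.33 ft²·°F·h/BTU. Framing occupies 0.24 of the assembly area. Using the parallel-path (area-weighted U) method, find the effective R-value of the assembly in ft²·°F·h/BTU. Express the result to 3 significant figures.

U_eff = 0.76/24.8 + 0.24/9.33 = 0.03065 + 0.02572 = 0.05637
R_eff = 1/U_eff = 17.74 ft²·°F·h/BTU

17.7 ft²·°F·h/BTU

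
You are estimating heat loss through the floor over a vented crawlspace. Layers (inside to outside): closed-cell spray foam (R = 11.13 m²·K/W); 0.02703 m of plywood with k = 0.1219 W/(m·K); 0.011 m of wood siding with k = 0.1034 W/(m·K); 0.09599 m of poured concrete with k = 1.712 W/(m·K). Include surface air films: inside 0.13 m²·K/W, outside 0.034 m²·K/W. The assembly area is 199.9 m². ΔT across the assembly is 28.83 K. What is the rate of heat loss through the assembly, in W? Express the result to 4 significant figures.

0.02703/0.1219 = 0.22174
0.011/0.1034 = 0.10638
0.09599/1.712 = 0.056069
R_total = 0.13 + 11.13 + 0.22174 + 0.10638 + 0.056069 + 0.034 = 11.678 m²·K/W
Q = A·ΔT/R = 199.9 × 28.83 / 11.678 = 493.49 W

493.5 W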